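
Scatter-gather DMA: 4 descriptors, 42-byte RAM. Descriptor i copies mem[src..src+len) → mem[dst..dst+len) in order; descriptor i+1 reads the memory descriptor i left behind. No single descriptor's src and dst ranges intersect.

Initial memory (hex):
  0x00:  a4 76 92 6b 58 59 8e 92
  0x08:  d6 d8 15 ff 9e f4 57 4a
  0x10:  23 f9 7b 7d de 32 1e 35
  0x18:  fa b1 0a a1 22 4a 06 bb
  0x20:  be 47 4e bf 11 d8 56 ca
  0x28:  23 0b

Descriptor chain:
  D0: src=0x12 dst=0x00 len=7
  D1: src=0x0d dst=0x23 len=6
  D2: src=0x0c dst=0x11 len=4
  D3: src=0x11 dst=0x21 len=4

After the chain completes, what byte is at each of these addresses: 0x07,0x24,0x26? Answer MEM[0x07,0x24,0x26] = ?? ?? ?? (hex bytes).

MEM[0x07,0x24,0x26] = 92 4a 23

  after D0: wrote 7B at 0x00 = 7b7dde321e35fa
  after D1: wrote 6B at 0x23 = f4574a23f97b
  after D2: wrote 4B at 0x11 = 9ef4574a
  after D3: wrote 4B at 0x21 = 9ef4574a
query mem[0x07]=0x92, mem[0x24]=0x4a, mem[0x26]=0x23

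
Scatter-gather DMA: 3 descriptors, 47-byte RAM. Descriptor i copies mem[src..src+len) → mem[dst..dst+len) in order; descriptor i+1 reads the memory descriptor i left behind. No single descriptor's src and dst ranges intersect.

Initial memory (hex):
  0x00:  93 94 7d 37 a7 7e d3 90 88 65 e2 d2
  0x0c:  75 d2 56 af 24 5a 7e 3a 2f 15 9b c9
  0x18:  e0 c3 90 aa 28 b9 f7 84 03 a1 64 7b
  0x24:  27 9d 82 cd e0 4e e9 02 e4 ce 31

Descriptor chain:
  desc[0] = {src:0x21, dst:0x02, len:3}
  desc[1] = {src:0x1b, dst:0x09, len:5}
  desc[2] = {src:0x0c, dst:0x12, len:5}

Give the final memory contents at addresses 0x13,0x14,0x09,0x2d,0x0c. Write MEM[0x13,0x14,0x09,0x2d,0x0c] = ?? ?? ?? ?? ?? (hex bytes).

MEM[0x13,0x14,0x09,0x2d,0x0c] = 84 56 aa ce f7

[0] 0x21->0x02 len=3 : a1 64 7b
[1] 0x1b->0x09 len=5 : aa 28 b9 f7 84
[2] 0x0c->0x12 len=5 : f7 84 56 af 24
query mem[0x13]=0x84, mem[0x14]=0x56, mem[0x09]=0xaa, mem[0x2d]=0xce, mem[0x0c]=0xf7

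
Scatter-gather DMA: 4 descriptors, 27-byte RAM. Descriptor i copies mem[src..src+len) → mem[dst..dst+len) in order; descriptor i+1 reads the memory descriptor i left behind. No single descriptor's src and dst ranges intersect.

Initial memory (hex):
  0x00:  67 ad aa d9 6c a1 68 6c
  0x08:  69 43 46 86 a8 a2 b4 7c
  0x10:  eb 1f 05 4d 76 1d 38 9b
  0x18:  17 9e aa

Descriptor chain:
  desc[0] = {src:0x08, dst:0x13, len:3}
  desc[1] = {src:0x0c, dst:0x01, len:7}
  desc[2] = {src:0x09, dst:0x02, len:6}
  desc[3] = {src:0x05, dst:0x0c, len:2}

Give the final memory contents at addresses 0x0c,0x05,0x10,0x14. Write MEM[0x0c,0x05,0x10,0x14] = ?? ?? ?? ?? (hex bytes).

[0] 0x08->0x13 len=3 : 69 43 46
[1] 0x0c->0x01 len=7 : a8 a2 b4 7c eb 1f 05
[2] 0x09->0x02 len=6 : 43 46 86 a8 a2 b4
[3] 0x05->0x0c len=2 : a8 a2
query mem[0x0c]=0xa8, mem[0x05]=0xa8, mem[0x10]=0xeb, mem[0x14]=0x43

MEM[0x0c,0x05,0x10,0x14] = a8 a8 eb 43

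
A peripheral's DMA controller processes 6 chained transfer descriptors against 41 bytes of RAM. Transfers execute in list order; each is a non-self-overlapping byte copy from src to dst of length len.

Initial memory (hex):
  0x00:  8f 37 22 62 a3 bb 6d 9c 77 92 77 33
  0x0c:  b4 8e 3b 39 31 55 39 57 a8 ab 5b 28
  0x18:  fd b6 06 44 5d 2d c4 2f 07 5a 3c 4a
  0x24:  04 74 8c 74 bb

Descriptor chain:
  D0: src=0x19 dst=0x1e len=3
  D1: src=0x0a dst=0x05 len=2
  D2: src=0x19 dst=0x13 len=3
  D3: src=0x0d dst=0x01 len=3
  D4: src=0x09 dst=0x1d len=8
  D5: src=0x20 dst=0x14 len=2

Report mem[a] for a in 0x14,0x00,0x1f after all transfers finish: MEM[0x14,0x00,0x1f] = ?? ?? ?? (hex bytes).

MEM[0x14,0x00,0x1f] = b4 8f 33

D0: mem[0x1e..0x20] <- [b6 06 44]
D1: mem[0x05..0x06] <- [77 33]
D2: mem[0x13..0x15] <- [b6 06 44]
D3: mem[0x01..0x03] <- [8e 3b 39]
D4: mem[0x1d..0x24] <- [92 77 33 b4 8e 3b 39 31]
D5: mem[0x14..0x15] <- [b4 8e]
query mem[0x14]=0xb4, mem[0x00]=0x8f, mem[0x1f]=0x33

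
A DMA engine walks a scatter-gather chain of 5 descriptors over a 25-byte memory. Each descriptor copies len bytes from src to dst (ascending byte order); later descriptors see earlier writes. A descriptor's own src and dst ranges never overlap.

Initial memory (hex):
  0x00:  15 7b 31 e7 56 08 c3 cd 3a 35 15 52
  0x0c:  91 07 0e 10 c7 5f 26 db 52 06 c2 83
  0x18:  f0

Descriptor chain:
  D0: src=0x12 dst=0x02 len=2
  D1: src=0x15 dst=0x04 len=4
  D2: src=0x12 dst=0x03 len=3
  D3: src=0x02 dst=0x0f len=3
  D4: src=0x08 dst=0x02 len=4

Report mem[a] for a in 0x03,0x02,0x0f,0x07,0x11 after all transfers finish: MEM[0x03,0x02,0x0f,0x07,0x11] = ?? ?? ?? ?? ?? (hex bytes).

MEM[0x03,0x02,0x0f,0x07,0x11] = 35 3a 26 f0 db

#0 dst[0x02+2] := {0x26,0xdb}
#1 dst[0x04+4] := {0x06,0xc2,0x83,0xf0}
#2 dst[0x03+3] := {0x26,0xdb,0x52}
#3 dst[0x0f+3] := {0x26,0x26,0xdb}
#4 dst[0x02+4] := {0x3a,0x35,0x15,0x52}
query mem[0x03]=0x35, mem[0x02]=0x3a, mem[0x0f]=0x26, mem[0x07]=0xf0, mem[0x11]=0xdb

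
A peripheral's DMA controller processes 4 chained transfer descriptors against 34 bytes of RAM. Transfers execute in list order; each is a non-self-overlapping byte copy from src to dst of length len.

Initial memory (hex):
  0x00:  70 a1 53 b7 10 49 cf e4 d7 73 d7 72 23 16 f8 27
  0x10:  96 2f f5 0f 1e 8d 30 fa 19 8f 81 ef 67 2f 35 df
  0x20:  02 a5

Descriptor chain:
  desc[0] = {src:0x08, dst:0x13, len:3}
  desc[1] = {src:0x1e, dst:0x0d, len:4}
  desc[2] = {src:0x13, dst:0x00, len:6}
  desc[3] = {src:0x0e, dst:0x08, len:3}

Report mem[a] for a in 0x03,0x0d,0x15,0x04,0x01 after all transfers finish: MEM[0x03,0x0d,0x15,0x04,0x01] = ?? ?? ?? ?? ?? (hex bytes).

  after D0: wrote 3B at 0x13 = d773d7
  after D1: wrote 4B at 0x0d = 35df02a5
  after D2: wrote 6B at 0x00 = d773d730fa19
  after D3: wrote 3B at 0x08 = df02a5
query mem[0x03]=0x30, mem[0x0d]=0x35, mem[0x15]=0xd7, mem[0x04]=0xfa, mem[0x01]=0x73

MEM[0x03,0x0d,0x15,0x04,0x01] = 30 35 d7 fa 73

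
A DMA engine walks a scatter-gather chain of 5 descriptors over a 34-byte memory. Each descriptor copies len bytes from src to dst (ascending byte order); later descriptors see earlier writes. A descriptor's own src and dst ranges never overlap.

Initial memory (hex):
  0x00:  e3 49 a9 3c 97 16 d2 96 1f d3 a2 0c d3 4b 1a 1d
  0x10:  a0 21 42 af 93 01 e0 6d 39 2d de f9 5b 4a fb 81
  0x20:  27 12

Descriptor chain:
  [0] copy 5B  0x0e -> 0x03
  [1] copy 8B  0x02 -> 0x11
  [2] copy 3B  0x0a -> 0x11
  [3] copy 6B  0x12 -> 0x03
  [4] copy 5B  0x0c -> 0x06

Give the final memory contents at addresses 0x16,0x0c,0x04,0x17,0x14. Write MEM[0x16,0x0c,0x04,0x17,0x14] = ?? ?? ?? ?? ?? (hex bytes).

MEM[0x16,0x0c,0x04,0x17,0x14] = 42 d3 d3 1f a0

[0] 0x0e->0x03 len=5 : 1a 1d a0 21 42
[1] 0x02->0x11 len=8 : a9 1a 1d a0 21 42 1f d3
[2] 0x0a->0x11 len=3 : a2 0c d3
[3] 0x12->0x03 len=6 : 0c d3 a0 21 42 1f
[4] 0x0c->0x06 len=5 : d3 4b 1a 1d a0
query mem[0x16]=0x42, mem[0x0c]=0xd3, mem[0x04]=0xd3, mem[0x17]=0x1f, mem[0x14]=0xa0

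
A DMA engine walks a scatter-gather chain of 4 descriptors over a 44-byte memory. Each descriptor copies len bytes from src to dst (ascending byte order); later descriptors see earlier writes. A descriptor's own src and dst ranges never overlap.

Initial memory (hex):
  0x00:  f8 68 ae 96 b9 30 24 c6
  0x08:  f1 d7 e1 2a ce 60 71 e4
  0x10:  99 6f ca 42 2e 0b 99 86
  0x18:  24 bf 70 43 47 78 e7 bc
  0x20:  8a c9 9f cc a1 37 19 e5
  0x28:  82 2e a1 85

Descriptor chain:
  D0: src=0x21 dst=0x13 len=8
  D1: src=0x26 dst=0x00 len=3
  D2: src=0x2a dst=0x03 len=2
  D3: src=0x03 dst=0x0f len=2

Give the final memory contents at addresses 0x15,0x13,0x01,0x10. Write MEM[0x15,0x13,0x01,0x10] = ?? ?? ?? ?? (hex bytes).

MEM[0x15,0x13,0x01,0x10] = cc c9 e5 85

D0: mem[0x13..0x1a] <- [c9 9f cc a1 37 19 e5 82]
D1: mem[0x00..0x02] <- [19 e5 82]
D2: mem[0x03..0x04] <- [a1 85]
D3: mem[0x0f..0x10] <- [a1 85]
query mem[0x15]=0xcc, mem[0x13]=0xc9, mem[0x01]=0xe5, mem[0x10]=0x85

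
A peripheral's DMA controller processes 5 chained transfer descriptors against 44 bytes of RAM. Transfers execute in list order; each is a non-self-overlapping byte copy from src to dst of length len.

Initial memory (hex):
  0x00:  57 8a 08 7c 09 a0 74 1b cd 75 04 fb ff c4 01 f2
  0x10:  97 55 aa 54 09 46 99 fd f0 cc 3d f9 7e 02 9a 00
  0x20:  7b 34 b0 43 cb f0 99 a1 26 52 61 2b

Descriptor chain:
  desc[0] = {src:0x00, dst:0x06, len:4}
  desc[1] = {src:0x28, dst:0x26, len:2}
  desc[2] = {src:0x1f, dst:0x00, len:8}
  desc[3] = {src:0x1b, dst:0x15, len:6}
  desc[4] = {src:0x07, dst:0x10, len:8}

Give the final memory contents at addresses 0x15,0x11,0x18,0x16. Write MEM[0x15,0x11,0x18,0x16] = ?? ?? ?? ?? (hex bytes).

#0 dst[0x06+4] := {0x57,0x8a,0x08,0x7c}
#1 dst[0x26+2] := {0x26,0x52}
#2 dst[0x00+8] := {0x00,0x7b,0x34,0xb0,0x43,0xcb,0xf0,0x26}
#3 dst[0x15+6] := {0xf9,0x7e,0x02,0x9a,0x00,0x7b}
#4 dst[0x10+8] := {0x26,0x08,0x7c,0x04,0xfb,0xff,0xc4,0x01}
query mem[0x15]=0xff, mem[0x11]=0x08, mem[0x18]=0x9a, mem[0x16]=0xc4

MEM[0x15,0x11,0x18,0x16] = ff 08 9a c4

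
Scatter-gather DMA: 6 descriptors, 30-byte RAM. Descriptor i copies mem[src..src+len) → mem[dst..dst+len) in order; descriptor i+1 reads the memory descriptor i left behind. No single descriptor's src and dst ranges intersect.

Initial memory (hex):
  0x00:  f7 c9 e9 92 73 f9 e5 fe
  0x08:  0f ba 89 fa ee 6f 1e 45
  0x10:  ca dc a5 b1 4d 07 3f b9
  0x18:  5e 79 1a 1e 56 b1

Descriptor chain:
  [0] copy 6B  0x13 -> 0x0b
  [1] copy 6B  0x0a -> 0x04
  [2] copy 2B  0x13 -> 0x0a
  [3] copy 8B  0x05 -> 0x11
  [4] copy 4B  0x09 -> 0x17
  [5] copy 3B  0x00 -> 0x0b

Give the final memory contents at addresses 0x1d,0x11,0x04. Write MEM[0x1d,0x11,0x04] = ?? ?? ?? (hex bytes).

MEM[0x1d,0x11,0x04] = b1 b1 89

#0 dst[0x0b+6] := {0xb1,0x4d,0x07,0x3f,0xb9,0x5e}
#1 dst[0x04+6] := {0x89,0xb1,0x4d,0x07,0x3f,0xb9}
#2 dst[0x0a+2] := {0xb1,0x4d}
#3 dst[0x11+8] := {0xb1,0x4d,0x07,0x3f,0xb9,0xb1,0x4d,0x4d}
#4 dst[0x17+4] := {0xb9,0xb1,0x4d,0x4d}
#5 dst[0x0b+3] := {0xf7,0xc9,0xe9}
query mem[0x1d]=0xb1, mem[0x11]=0xb1, mem[0x04]=0x89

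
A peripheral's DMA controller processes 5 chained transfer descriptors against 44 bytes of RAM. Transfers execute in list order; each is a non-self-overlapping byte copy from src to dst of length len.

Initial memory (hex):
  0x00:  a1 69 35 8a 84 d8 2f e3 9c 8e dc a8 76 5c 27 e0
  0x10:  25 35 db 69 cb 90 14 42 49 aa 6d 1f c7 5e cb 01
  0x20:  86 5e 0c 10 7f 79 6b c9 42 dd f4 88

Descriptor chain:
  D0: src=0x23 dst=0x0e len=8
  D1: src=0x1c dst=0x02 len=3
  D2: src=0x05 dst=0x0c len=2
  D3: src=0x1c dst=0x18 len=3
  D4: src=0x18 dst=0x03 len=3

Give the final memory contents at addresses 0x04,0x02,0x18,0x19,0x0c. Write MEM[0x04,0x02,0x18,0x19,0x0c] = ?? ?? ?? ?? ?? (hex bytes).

#0 dst[0x0e+8] := {0x10,0x7f,0x79,0x6b,0xc9,0x42,0xdd,0xf4}
#1 dst[0x02+3] := {0xc7,0x5e,0xcb}
#2 dst[0x0c+2] := {0xd8,0x2f}
#3 dst[0x18+3] := {0xc7,0x5e,0xcb}
#4 dst[0x03+3] := {0xc7,0x5e,0xcb}
query mem[0x04]=0x5e, mem[0x02]=0xc7, mem[0x18]=0xc7, mem[0x19]=0x5e, mem[0x0c]=0xd8

MEM[0x04,0x02,0x18,0x19,0x0c] = 5e c7 c7 5e d8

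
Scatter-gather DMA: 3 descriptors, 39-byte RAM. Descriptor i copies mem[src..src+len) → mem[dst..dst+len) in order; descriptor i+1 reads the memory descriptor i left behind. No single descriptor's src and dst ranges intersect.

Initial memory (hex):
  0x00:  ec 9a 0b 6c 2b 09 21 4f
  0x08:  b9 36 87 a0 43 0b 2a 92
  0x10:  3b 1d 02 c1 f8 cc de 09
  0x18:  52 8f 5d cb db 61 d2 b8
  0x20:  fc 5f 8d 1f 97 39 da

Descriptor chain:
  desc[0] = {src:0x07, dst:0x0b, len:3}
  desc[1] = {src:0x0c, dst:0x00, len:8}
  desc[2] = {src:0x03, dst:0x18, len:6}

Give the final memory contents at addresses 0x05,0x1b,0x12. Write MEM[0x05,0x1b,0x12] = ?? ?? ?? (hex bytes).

#0 dst[0x0b+3] := {0x4f,0xb9,0x36}
#1 dst[0x00+8] := {0xb9,0x36,0x2a,0x92,0x3b,0x1d,0x02,0xc1}
#2 dst[0x18+6] := {0x92,0x3b,0x1d,0x02,0xc1,0xb9}
query mem[0x05]=0x1d, mem[0x1b]=0x02, mem[0x12]=0x02

MEM[0x05,0x1b,0x12] = 1d 02 02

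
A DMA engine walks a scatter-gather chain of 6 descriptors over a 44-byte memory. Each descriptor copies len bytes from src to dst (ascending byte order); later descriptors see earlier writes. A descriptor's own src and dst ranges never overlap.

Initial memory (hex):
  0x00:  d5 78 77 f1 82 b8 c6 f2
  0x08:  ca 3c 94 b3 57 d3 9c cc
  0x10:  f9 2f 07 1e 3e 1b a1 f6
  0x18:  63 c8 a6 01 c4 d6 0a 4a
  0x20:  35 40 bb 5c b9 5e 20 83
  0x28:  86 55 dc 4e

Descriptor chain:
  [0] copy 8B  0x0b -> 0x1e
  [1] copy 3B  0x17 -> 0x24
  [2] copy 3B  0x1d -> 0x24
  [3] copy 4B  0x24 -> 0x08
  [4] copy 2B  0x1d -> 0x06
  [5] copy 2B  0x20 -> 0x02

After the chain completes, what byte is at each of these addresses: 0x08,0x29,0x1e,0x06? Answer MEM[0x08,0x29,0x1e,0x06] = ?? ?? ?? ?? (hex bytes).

MEM[0x08,0x29,0x1e,0x06] = d6 55 b3 d6

#0 dst[0x1e+8] := {0xb3,0x57,0xd3,0x9c,0xcc,0xf9,0x2f,0x07}
#1 dst[0x24+3] := {0xf6,0x63,0xc8}
#2 dst[0x24+3] := {0xd6,0xb3,0x57}
#3 dst[0x08+4] := {0xd6,0xb3,0x57,0x83}
#4 dst[0x06+2] := {0xd6,0xb3}
#5 dst[0x02+2] := {0xd3,0x9c}
query mem[0x08]=0xd6, mem[0x29]=0x55, mem[0x1e]=0xb3, mem[0x06]=0xd6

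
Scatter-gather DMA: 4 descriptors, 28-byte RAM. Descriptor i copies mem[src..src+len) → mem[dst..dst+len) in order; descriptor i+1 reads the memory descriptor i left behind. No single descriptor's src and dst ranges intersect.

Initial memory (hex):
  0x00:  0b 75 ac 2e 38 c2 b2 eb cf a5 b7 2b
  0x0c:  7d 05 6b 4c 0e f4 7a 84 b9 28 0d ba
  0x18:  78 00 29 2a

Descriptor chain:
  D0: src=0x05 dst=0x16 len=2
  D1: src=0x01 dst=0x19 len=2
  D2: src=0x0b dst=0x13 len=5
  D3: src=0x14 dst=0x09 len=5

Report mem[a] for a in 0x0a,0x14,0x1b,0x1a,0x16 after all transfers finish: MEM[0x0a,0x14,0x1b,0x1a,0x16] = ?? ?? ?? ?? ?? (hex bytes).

[0] 0x05->0x16 len=2 : c2 b2
[1] 0x01->0x19 len=2 : 75 ac
[2] 0x0b->0x13 len=5 : 2b 7d 05 6b 4c
[3] 0x14->0x09 len=5 : 7d 05 6b 4c 78
query mem[0x0a]=0x05, mem[0x14]=0x7d, mem[0x1b]=0x2a, mem[0x1a]=0xac, mem[0x16]=0x6b

MEM[0x0a,0x14,0x1b,0x1a,0x16] = 05 7d 2a ac 6b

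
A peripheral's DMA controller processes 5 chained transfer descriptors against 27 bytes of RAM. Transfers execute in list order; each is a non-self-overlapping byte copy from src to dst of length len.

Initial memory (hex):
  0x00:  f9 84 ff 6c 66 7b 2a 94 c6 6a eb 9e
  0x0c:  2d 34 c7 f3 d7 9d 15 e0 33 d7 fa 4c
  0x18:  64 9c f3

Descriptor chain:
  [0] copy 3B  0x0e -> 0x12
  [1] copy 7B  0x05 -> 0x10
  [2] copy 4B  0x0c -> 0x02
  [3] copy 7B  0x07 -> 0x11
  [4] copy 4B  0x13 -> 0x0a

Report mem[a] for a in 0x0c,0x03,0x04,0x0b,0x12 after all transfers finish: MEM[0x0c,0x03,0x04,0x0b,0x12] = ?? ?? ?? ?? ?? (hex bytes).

MEM[0x0c,0x03,0x04,0x0b,0x12] = 9e 34 c7 eb c6

#0 dst[0x12+3] := {0xc7,0xf3,0xd7}
#1 dst[0x10+7] := {0x7b,0x2a,0x94,0xc6,0x6a,0xeb,0x9e}
#2 dst[0x02+4] := {0x2d,0x34,0xc7,0xf3}
#3 dst[0x11+7] := {0x94,0xc6,0x6a,0xeb,0x9e,0x2d,0x34}
#4 dst[0x0a+4] := {0x6a,0xeb,0x9e,0x2d}
query mem[0x0c]=0x9e, mem[0x03]=0x34, mem[0x04]=0xc7, mem[0x0b]=0xeb, mem[0x12]=0xc6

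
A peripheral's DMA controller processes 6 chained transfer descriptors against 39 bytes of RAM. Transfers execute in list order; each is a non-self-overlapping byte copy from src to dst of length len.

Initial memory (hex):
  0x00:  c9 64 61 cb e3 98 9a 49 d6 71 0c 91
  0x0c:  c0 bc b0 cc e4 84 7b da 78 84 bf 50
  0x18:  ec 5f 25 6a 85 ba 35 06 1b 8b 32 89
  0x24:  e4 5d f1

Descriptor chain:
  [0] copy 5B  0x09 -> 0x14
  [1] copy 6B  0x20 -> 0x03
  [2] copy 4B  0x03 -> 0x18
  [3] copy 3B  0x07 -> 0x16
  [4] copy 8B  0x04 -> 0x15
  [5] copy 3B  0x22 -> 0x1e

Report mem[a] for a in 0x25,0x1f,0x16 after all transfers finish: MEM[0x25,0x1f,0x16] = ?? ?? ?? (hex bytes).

#0 dst[0x14+5] := {0x71,0x0c,0x91,0xc0,0xbc}
#1 dst[0x03+6] := {0x1b,0x8b,0x32,0x89,0xe4,0x5d}
#2 dst[0x18+4] := {0x1b,0x8b,0x32,0x89}
#3 dst[0x16+3] := {0xe4,0x5d,0x71}
#4 dst[0x15+8] := {0x8b,0x32,0x89,0xe4,0x5d,0x71,0x0c,0x91}
#5 dst[0x1e+3] := {0x32,0x89,0xe4}
query mem[0x25]=0x5d, mem[0x1f]=0x89, mem[0x16]=0x32

MEM[0x25,0x1f,0x16] = 5d 89 32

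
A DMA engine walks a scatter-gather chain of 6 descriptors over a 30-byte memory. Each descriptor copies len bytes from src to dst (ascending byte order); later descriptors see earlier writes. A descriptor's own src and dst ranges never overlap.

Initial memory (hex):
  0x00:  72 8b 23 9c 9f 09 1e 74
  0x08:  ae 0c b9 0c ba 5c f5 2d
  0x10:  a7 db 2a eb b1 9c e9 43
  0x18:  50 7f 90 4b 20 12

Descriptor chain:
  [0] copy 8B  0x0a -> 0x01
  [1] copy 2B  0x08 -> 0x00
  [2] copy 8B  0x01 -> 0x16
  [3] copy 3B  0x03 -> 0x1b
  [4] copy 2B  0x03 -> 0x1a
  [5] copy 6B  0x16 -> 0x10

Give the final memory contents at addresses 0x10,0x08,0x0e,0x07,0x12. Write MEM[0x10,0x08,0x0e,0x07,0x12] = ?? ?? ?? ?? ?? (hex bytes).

[0] 0x0a->0x01 len=8 : b9 0c ba 5c f5 2d a7 db
[1] 0x08->0x00 len=2 : db 0c
[2] 0x01->0x16 len=8 : 0c 0c ba 5c f5 2d a7 db
[3] 0x03->0x1b len=3 : ba 5c f5
[4] 0x03->0x1a len=2 : ba 5c
[5] 0x16->0x10 len=6 : 0c 0c ba 5c ba 5c
query mem[0x10]=0x0c, mem[0x08]=0xdb, mem[0x0e]=0xf5, mem[0x07]=0xa7, mem[0x12]=0xba

MEM[0x10,0x08,0x0e,0x07,0x12] = 0c db f5 a7 ba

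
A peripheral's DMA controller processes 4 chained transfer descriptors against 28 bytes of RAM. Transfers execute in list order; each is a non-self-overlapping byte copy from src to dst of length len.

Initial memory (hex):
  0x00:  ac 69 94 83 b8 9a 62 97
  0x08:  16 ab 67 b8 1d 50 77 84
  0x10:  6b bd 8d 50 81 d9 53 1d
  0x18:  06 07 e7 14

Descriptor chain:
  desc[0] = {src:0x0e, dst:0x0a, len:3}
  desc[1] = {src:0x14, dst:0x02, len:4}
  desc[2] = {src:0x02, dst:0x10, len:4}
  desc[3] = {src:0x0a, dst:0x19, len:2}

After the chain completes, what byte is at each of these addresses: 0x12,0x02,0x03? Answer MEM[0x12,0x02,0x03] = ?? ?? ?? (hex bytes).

[0] 0x0e->0x0a len=3 : 77 84 6b
[1] 0x14->0x02 len=4 : 81 d9 53 1d
[2] 0x02->0x10 len=4 : 81 d9 53 1d
[3] 0x0a->0x19 len=2 : 77 84
query mem[0x12]=0x53, mem[0x02]=0x81, mem[0x03]=0xd9

MEM[0x12,0x02,0x03] = 53 81 d9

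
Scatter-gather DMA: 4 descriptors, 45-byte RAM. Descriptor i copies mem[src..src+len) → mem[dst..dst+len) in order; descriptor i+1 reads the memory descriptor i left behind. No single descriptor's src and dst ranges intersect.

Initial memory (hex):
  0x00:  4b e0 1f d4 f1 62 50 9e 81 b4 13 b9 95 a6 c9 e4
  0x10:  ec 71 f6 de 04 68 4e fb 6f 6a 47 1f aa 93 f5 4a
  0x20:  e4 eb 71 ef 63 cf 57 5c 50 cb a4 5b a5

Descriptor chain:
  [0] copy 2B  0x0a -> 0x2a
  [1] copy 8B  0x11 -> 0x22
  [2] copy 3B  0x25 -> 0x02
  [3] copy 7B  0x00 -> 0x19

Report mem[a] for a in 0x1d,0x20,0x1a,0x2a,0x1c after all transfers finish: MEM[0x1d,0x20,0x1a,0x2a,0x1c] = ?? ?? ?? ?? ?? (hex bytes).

[0] 0x0a->0x2a len=2 : 13 b9
[1] 0x11->0x22 len=8 : 71 f6 de 04 68 4e fb 6f
[2] 0x25->0x02 len=3 : 04 68 4e
[3] 0x00->0x19 len=7 : 4b e0 04 68 4e 62 50
query mem[0x1d]=0x4e, mem[0x20]=0xe4, mem[0x1a]=0xe0, mem[0x2a]=0x13, mem[0x1c]=0x68

MEM[0x1d,0x20,0x1a,0x2a,0x1c] = 4e e4 e0 13 68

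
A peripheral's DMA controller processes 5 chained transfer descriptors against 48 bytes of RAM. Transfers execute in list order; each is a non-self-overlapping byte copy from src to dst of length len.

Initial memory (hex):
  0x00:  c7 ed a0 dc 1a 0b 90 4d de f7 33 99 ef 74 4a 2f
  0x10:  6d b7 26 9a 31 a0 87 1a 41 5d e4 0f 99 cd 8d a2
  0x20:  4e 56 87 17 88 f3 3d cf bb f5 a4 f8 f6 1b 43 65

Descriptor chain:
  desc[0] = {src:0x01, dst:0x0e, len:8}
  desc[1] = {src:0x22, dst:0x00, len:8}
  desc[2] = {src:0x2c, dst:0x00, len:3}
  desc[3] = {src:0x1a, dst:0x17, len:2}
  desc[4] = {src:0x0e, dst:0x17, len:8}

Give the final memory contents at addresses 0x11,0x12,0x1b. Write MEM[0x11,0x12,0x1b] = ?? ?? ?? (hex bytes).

D0: mem[0x0e..0x15] <- [ed a0 dc 1a 0b 90 4d de]
D1: mem[0x00..0x07] <- [87 17 88 f3 3d cf bb f5]
D2: mem[0x00..0x02] <- [f6 1b 43]
D3: mem[0x17..0x18] <- [e4 0f]
D4: mem[0x17..0x1e] <- [ed a0 dc 1a 0b 90 4d de]
query mem[0x11]=0x1a, mem[0x12]=0x0b, mem[0x1b]=0x0b

MEM[0x11,0x12,0x1b] = 1a 0b 0b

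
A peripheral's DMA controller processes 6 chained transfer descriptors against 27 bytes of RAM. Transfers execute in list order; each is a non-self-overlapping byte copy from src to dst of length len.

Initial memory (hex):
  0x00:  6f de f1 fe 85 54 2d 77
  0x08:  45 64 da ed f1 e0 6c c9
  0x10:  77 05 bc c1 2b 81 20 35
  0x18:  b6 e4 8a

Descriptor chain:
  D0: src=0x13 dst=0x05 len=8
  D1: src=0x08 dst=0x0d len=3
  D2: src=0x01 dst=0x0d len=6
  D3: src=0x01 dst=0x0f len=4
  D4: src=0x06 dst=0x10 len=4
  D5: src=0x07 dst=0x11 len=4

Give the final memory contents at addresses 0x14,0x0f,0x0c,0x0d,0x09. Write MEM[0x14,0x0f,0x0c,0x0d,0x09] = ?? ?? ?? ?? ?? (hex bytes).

D0: mem[0x05..0x0c] <- [c1 2b 81 20 35 b6 e4 8a]
D1: mem[0x0d..0x0f] <- [20 35 b6]
D2: mem[0x0d..0x12] <- [de f1 fe 85 c1 2b]
D3: mem[0x0f..0x12] <- [de f1 fe 85]
D4: mem[0x10..0x13] <- [2b 81 20 35]
D5: mem[0x11..0x14] <- [81 20 35 b6]
query mem[0x14]=0xb6, mem[0x0f]=0xde, mem[0x0c]=0x8a, mem[0x0d]=0xde, mem[0x09]=0x35

MEM[0x14,0x0f,0x0c,0x0d,0x09] = b6 de 8a de 35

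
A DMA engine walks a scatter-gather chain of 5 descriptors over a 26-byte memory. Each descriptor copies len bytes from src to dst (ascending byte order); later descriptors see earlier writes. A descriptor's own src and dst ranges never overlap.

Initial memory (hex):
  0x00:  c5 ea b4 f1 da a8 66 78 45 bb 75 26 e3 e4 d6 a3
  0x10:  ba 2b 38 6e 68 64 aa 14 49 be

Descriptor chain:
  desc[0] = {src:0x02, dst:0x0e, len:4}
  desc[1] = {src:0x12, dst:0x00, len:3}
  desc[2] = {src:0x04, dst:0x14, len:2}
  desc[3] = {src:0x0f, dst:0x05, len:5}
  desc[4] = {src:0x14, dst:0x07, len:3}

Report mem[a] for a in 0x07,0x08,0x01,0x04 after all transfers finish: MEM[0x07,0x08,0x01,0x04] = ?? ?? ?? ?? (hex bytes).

MEM[0x07,0x08,0x01,0x04] = da a8 6e da

[0] 0x02->0x0e len=4 : b4 f1 da a8
[1] 0x12->0x00 len=3 : 38 6e 68
[2] 0x04->0x14 len=2 : da a8
[3] 0x0f->0x05 len=5 : f1 da a8 38 6e
[4] 0x14->0x07 len=3 : da a8 aa
query mem[0x07]=0xda, mem[0x08]=0xa8, mem[0x01]=0x6e, mem[0x04]=0xda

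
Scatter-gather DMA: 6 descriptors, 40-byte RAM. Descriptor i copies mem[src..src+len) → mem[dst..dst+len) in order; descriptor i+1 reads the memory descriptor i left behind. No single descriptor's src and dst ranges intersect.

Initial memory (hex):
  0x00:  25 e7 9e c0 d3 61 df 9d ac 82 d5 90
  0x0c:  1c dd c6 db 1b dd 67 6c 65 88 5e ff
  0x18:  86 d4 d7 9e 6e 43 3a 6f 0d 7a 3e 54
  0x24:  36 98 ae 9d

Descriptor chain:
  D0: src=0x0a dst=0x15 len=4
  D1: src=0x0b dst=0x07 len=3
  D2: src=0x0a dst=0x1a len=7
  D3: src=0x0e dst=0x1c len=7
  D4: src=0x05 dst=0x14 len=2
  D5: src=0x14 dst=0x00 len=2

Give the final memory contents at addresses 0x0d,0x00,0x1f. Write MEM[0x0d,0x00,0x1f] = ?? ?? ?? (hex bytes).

#0 dst[0x15+4] := {0xd5,0x90,0x1c,0xdd}
#1 dst[0x07+3] := {0x90,0x1c,0xdd}
#2 dst[0x1a+7] := {0xd5,0x90,0x1c,0xdd,0xc6,0xdb,0x1b}
#3 dst[0x1c+7] := {0xc6,0xdb,0x1b,0xdd,0x67,0x6c,0x65}
#4 dst[0x14+2] := {0x61,0xdf}
#5 dst[0x00+2] := {0x61,0xdf}
query mem[0x0d]=0xdd, mem[0x00]=0x61, mem[0x1f]=0xdd

MEM[0x0d,0x00,0x1f] = dd 61 dd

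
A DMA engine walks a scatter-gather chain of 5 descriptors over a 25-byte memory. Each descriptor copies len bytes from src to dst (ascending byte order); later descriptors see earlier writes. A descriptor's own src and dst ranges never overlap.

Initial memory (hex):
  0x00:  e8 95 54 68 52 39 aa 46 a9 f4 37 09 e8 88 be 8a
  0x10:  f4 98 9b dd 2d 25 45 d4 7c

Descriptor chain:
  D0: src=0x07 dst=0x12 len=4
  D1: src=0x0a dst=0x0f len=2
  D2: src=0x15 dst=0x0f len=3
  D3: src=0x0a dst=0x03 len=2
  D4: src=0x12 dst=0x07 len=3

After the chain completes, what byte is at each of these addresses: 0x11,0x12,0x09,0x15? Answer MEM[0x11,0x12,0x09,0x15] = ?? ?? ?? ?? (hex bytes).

MEM[0x11,0x12,0x09,0x15] = d4 46 f4 37

D0: mem[0x12..0x15] <- [46 a9 f4 37]
D1: mem[0x0f..0x10] <- [37 09]
D2: mem[0x0f..0x11] <- [37 45 d4]
D3: mem[0x03..0x04] <- [37 09]
D4: mem[0x07..0x09] <- [46 a9 f4]
query mem[0x11]=0xd4, mem[0x12]=0x46, mem[0x09]=0xf4, mem[0x15]=0x37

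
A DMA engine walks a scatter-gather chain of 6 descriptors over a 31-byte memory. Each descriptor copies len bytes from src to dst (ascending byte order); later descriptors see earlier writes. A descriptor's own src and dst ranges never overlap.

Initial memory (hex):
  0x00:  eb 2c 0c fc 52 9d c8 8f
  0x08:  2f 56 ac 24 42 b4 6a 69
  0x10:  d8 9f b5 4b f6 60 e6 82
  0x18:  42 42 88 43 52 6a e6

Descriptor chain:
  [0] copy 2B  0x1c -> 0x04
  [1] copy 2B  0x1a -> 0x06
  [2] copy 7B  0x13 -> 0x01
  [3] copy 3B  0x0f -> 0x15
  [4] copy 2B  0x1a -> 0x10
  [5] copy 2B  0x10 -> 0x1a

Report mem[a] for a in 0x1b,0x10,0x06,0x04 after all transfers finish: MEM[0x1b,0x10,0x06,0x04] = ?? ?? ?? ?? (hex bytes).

MEM[0x1b,0x10,0x06,0x04] = 43 88 42 e6

#0 dst[0x04+2] := {0x52,0x6a}
#1 dst[0x06+2] := {0x88,0x43}
#2 dst[0x01+7] := {0x4b,0xf6,0x60,0xe6,0x82,0x42,0x42}
#3 dst[0x15+3] := {0x69,0xd8,0x9f}
#4 dst[0x10+2] := {0x88,0x43}
#5 dst[0x1a+2] := {0x88,0x43}
query mem[0x1b]=0x43, mem[0x10]=0x88, mem[0x06]=0x42, mem[0x04]=0xe6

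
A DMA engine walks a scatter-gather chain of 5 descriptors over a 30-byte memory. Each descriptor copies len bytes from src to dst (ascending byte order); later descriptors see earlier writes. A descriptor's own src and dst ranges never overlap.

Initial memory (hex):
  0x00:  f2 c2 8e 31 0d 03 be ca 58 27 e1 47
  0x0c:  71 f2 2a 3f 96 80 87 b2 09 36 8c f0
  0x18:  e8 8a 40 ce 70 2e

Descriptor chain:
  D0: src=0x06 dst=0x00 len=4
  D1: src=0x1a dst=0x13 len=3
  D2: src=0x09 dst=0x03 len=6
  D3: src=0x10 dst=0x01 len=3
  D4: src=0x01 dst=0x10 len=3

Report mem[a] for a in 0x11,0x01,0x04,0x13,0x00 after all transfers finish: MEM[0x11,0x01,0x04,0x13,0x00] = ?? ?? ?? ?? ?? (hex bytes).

MEM[0x11,0x01,0x04,0x13,0x00] = 80 96 e1 40 be

[0] 0x06->0x00 len=4 : be ca 58 27
[1] 0x1a->0x13 len=3 : 40 ce 70
[2] 0x09->0x03 len=6 : 27 e1 47 71 f2 2a
[3] 0x10->0x01 len=3 : 96 80 87
[4] 0x01->0x10 len=3 : 96 80 87
query mem[0x11]=0x80, mem[0x01]=0x96, mem[0x04]=0xe1, mem[0x13]=0x40, mem[0x00]=0xbe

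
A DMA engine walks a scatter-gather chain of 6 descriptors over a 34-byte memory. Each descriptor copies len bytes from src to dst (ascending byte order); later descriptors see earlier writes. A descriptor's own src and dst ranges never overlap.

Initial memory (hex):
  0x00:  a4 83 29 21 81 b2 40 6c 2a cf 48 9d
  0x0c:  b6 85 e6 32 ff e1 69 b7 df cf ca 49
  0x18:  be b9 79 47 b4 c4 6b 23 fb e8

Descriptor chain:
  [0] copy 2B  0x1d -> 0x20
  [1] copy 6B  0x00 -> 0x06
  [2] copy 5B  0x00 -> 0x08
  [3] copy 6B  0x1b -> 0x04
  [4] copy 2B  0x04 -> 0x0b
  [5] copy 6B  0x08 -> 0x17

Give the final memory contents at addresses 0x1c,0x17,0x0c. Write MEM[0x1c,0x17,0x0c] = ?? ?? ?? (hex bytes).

MEM[0x1c,0x17,0x0c] = 85 23 b4

D0: mem[0x20..0x21] <- [c4 6b]
D1: mem[0x06..0x0b] <- [a4 83 29 21 81 b2]
D2: mem[0x08..0x0c] <- [a4 83 29 21 81]
D3: mem[0x04..0x09] <- [47 b4 c4 6b 23 c4]
D4: mem[0x0b..0x0c] <- [47 b4]
D5: mem[0x17..0x1c] <- [23 c4 29 47 b4 85]
query mem[0x1c]=0x85, mem[0x17]=0x23, mem[0x0c]=0xb4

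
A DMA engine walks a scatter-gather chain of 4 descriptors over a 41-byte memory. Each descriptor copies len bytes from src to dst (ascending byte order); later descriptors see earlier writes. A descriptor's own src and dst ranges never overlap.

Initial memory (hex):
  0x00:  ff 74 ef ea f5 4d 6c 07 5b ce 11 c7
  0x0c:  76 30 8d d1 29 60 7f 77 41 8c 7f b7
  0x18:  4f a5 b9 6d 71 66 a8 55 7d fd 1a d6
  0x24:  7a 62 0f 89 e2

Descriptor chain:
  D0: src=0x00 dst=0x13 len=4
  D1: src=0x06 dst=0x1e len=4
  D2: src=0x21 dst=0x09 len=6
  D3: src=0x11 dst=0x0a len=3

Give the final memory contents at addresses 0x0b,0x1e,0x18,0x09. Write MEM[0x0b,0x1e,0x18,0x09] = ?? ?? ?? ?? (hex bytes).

  after D0: wrote 4B at 0x13 = ff74efea
  after D1: wrote 4B at 0x1e = 6c075bce
  after D2: wrote 6B at 0x09 = ce1ad67a620f
  after D3: wrote 3B at 0x0a = 607fff
query mem[0x0b]=0x7f, mem[0x1e]=0x6c, mem[0x18]=0x4f, mem[0x09]=0xce

MEM[0x0b,0x1e,0x18,0x09] = 7f 6c 4f ce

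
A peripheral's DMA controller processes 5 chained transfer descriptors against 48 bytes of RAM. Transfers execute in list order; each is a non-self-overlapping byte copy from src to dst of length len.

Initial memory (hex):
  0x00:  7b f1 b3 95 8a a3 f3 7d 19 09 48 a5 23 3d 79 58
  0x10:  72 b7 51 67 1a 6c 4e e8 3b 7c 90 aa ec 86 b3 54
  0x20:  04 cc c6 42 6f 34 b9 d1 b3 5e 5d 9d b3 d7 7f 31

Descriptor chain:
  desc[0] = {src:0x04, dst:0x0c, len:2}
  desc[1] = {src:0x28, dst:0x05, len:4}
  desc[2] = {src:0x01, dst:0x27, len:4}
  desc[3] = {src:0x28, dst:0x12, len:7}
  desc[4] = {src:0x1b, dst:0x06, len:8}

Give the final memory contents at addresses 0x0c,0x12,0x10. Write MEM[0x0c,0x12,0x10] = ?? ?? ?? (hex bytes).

[0] 0x04->0x0c len=2 : 8a a3
[1] 0x28->0x05 len=4 : b3 5e 5d 9d
[2] 0x01->0x27 len=4 : f1 b3 95 8a
[3] 0x28->0x12 len=7 : b3 95 8a 9d b3 d7 7f
[4] 0x1b->0x06 len=8 : aa ec 86 b3 54 04 cc c6
query mem[0x0c]=0xcc, mem[0x12]=0xb3, mem[0x10]=0x72

MEM[0x0c,0x12,0x10] = cc b3 72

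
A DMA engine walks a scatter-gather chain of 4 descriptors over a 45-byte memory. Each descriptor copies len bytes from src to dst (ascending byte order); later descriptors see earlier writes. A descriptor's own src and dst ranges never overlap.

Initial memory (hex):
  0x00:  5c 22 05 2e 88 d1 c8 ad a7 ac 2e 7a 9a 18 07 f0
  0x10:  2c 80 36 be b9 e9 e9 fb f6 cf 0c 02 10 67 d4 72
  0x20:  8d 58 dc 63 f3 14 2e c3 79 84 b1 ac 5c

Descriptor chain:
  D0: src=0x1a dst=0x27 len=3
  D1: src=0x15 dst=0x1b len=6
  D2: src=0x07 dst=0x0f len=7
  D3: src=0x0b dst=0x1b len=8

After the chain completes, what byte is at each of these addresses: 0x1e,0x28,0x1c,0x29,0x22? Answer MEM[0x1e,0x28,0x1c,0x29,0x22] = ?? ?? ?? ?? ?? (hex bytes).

MEM[0x1e,0x28,0x1c,0x29,0x22] = 07 02 9a 10 2e

  after D0: wrote 3B at 0x27 = 0c0210
  after D1: wrote 6B at 0x1b = e9e9fbf6cf0c
  after D2: wrote 7B at 0x0f = ada7ac2e7a9a18
  after D3: wrote 8B at 0x1b = 7a9a1807ada7ac2e
query mem[0x1e]=0x07, mem[0x28]=0x02, mem[0x1c]=0x9a, mem[0x29]=0x10, mem[0x22]=0x2e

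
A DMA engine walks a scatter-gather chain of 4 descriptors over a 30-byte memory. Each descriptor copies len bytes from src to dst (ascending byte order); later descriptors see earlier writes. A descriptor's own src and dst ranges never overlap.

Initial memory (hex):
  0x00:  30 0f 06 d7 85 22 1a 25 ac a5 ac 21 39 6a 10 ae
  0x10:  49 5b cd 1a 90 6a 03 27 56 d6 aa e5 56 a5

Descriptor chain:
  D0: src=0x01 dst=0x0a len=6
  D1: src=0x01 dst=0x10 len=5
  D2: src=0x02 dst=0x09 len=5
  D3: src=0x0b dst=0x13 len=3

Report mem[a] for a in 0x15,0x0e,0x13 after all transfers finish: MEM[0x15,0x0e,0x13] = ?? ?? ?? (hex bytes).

  after D0: wrote 6B at 0x0a = 0f06d785221a
  after D1: wrote 5B at 0x10 = 0f06d78522
  after D2: wrote 5B at 0x09 = 06d785221a
  after D3: wrote 3B at 0x13 = 85221a
query mem[0x15]=0x1a, mem[0x0e]=0x22, mem[0x13]=0x85

MEM[0x15,0x0e,0x13] = 1a 22 85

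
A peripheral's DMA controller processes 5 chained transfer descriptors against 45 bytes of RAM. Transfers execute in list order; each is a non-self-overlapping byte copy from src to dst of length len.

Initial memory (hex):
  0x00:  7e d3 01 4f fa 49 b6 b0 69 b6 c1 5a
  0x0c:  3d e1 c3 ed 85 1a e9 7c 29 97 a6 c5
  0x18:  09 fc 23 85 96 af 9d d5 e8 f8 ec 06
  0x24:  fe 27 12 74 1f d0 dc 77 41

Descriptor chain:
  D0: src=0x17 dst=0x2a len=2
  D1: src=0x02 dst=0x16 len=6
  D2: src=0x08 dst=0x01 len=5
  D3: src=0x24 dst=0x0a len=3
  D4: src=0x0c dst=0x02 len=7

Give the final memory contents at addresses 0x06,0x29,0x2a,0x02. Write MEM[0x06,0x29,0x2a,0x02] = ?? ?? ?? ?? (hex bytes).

MEM[0x06,0x29,0x2a,0x02] = 85 d0 c5 12

#0 dst[0x2a+2] := {0xc5,0x09}
#1 dst[0x16+6] := {0x01,0x4f,0xfa,0x49,0xb6,0xb0}
#2 dst[0x01+5] := {0x69,0xb6,0xc1,0x5a,0x3d}
#3 dst[0x0a+3] := {0xfe,0x27,0x12}
#4 dst[0x02+7] := {0x12,0xe1,0xc3,0xed,0x85,0x1a,0xe9}
query mem[0x06]=0x85, mem[0x29]=0xd0, mem[0x2a]=0xc5, mem[0x02]=0x12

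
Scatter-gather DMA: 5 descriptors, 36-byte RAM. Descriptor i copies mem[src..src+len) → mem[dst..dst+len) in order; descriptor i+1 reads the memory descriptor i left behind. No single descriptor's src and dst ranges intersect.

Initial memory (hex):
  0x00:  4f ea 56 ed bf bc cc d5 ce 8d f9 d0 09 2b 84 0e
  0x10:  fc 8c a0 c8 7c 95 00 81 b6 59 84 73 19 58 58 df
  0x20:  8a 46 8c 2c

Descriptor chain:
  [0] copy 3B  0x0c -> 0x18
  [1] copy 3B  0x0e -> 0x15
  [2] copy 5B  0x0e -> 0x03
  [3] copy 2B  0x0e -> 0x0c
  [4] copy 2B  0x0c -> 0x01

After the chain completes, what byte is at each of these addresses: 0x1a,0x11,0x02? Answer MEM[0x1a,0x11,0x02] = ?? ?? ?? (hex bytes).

MEM[0x1a,0x11,0x02] = 84 8c 0e

D0: mem[0x18..0x1a] <- [09 2b 84]
D1: mem[0x15..0x17] <- [84 0e fc]
D2: mem[0x03..0x07] <- [84 0e fc 8c a0]
D3: mem[0x0c..0x0d] <- [84 0e]
D4: mem[0x01..0x02] <- [84 0e]
query mem[0x1a]=0x84, mem[0x11]=0x8c, mem[0x02]=0x0e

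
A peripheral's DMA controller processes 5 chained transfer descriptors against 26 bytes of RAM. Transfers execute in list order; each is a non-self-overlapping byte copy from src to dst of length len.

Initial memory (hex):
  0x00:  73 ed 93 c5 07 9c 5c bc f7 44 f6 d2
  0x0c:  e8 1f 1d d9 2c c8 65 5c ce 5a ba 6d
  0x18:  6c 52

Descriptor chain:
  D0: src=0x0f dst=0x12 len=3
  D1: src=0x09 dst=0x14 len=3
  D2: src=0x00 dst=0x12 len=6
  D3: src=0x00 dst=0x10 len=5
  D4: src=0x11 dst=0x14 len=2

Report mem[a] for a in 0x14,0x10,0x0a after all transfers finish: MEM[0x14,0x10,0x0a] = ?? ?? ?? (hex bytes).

MEM[0x14,0x10,0x0a] = ed 73 f6

[0] 0x0f->0x12 len=3 : d9 2c c8
[1] 0x09->0x14 len=3 : 44 f6 d2
[2] 0x00->0x12 len=6 : 73 ed 93 c5 07 9c
[3] 0x00->0x10 len=5 : 73 ed 93 c5 07
[4] 0x11->0x14 len=2 : ed 93
query mem[0x14]=0xed, mem[0x10]=0x73, mem[0x0a]=0xf6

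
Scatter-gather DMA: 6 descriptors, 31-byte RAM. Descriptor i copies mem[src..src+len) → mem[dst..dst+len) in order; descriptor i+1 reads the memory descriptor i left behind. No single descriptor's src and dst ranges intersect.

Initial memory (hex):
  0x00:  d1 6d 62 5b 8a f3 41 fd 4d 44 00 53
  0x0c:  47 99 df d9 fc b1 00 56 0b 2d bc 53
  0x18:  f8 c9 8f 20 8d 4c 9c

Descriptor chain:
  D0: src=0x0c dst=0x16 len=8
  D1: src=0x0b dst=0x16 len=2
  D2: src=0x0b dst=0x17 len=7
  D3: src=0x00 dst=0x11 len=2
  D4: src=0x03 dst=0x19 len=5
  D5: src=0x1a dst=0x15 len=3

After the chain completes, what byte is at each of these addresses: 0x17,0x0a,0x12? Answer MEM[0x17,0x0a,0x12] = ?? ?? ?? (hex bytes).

MEM[0x17,0x0a,0x12] = 41 00 6d

D0: mem[0x16..0x1d] <- [47 99 df d9 fc b1 00 56]
D1: mem[0x16..0x17] <- [53 47]
D2: mem[0x17..0x1d] <- [53 47 99 df d9 fc b1]
D3: mem[0x11..0x12] <- [d1 6d]
D4: mem[0x19..0x1d] <- [5b 8a f3 41 fd]
D5: mem[0x15..0x17] <- [8a f3 41]
query mem[0x17]=0x41, mem[0x0a]=0x00, mem[0x12]=0x6d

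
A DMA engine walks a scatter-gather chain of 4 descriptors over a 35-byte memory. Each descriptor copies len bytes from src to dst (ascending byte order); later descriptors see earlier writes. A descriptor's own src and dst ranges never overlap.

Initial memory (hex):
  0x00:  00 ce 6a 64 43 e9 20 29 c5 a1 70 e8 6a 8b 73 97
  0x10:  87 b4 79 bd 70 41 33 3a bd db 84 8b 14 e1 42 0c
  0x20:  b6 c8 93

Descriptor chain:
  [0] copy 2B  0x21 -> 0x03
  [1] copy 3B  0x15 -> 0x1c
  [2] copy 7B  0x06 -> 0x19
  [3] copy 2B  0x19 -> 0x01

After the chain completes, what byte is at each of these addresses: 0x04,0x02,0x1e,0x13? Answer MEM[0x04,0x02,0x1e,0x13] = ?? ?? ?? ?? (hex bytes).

MEM[0x04,0x02,0x1e,0x13] = 93 29 e8 bd

  after D0: wrote 2B at 0x03 = c893
  after D1: wrote 3B at 0x1c = 41333a
  after D2: wrote 7B at 0x19 = 2029c5a170e86a
  after D3: wrote 2B at 0x01 = 2029
query mem[0x04]=0x93, mem[0x02]=0x29, mem[0x1e]=0xe8, mem[0x13]=0xbd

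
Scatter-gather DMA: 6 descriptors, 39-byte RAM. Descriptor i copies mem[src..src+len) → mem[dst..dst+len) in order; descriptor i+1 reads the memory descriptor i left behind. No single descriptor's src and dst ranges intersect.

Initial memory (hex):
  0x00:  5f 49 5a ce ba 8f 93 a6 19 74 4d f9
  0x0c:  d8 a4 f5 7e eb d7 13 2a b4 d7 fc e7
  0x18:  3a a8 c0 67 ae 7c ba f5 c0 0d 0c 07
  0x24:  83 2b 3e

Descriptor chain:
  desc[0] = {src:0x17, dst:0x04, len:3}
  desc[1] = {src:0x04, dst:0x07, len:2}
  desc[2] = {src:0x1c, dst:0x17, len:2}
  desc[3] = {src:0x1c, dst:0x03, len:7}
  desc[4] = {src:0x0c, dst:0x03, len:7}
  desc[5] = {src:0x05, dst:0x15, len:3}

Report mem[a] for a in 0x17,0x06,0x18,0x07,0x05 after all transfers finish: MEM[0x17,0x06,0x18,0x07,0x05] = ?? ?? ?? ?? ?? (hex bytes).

D0: mem[0x04..0x06] <- [e7 3a a8]
D1: mem[0x07..0x08] <- [e7 3a]
D2: mem[0x17..0x18] <- [ae 7c]
D3: mem[0x03..0x09] <- [ae 7c ba f5 c0 0d 0c]
D4: mem[0x03..0x09] <- [d8 a4 f5 7e eb d7 13]
D5: mem[0x15..0x17] <- [f5 7e eb]
query mem[0x17]=0xeb, mem[0x06]=0x7e, mem[0x18]=0x7c, mem[0x07]=0xeb, mem[0x05]=0xf5

MEM[0x17,0x06,0x18,0x07,0x05] = eb 7e 7c eb f5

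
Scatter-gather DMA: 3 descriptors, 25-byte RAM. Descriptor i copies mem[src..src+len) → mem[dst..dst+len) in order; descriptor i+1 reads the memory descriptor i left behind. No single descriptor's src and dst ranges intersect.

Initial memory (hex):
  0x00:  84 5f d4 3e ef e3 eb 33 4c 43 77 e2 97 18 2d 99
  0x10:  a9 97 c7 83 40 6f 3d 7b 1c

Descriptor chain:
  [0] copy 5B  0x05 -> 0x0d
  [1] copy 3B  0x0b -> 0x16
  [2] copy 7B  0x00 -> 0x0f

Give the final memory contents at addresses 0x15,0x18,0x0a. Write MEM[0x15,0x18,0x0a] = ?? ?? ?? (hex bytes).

MEM[0x15,0x18,0x0a] = eb e3 77

[0] 0x05->0x0d len=5 : e3 eb 33 4c 43
[1] 0x0b->0x16 len=3 : e2 97 e3
[2] 0x00->0x0f len=7 : 84 5f d4 3e ef e3 eb
query mem[0x15]=0xeb, mem[0x18]=0xe3, mem[0x0a]=0x77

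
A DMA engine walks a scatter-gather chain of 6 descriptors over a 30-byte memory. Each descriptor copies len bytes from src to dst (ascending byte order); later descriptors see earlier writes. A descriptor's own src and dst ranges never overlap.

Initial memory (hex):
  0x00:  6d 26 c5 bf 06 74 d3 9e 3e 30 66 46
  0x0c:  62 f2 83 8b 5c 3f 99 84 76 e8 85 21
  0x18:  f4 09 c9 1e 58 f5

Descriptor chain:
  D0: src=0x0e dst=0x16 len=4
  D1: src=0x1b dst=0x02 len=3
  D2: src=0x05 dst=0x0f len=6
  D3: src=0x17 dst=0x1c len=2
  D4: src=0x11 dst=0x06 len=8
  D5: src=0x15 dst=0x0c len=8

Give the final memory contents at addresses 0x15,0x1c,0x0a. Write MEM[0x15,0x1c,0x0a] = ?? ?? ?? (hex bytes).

#0 dst[0x16+4] := {0x83,0x8b,0x5c,0x3f}
#1 dst[0x02+3] := {0x1e,0x58,0xf5}
#2 dst[0x0f+6] := {0x74,0xd3,0x9e,0x3e,0x30,0x66}
#3 dst[0x1c+2] := {0x8b,0x5c}
#4 dst[0x06+8] := {0x9e,0x3e,0x30,0x66,0xe8,0x83,0x8b,0x5c}
#5 dst[0x0c+8] := {0xe8,0x83,0x8b,0x5c,0x3f,0xc9,0x1e,0x8b}
query mem[0x15]=0xe8, mem[0x1c]=0x8b, mem[0x0a]=0xe8

MEM[0x15,0x1c,0x0a] = e8 8b e8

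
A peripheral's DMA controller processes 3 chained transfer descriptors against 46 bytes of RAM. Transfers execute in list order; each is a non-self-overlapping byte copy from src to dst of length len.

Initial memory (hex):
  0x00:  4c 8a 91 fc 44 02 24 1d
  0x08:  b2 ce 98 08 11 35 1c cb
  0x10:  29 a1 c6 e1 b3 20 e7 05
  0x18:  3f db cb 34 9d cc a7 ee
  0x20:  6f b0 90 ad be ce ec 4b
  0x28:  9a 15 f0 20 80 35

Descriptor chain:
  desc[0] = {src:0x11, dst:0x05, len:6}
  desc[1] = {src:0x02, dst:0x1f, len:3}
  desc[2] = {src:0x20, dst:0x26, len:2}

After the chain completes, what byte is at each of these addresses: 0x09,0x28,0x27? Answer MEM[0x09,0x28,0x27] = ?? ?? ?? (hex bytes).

MEM[0x09,0x28,0x27] = 20 9a 44

  after D0: wrote 6B at 0x05 = a1c6e1b320e7
  after D1: wrote 3B at 0x1f = 91fc44
  after D2: wrote 2B at 0x26 = fc44
query mem[0x09]=0x20, mem[0x28]=0x9a, mem[0x27]=0x44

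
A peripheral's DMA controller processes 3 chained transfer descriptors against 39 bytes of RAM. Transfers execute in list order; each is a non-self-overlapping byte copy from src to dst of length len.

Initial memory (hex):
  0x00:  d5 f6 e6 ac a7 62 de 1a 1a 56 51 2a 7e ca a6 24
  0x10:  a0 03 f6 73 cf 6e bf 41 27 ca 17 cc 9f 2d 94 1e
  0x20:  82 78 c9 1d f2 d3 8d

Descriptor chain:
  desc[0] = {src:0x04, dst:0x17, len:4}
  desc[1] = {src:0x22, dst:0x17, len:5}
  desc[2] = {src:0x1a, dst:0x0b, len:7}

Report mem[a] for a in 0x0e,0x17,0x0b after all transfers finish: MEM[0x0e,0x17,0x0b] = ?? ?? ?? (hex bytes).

MEM[0x0e,0x17,0x0b] = 2d c9 d3

#0 dst[0x17+4] := {0xa7,0x62,0xde,0x1a}
#1 dst[0x17+5] := {0xc9,0x1d,0xf2,0xd3,0x8d}
#2 dst[0x0b+7] := {0xd3,0x8d,0x9f,0x2d,0x94,0x1e,0x82}
query mem[0x0e]=0x2d, mem[0x17]=0xc9, mem[0x0b]=0xd3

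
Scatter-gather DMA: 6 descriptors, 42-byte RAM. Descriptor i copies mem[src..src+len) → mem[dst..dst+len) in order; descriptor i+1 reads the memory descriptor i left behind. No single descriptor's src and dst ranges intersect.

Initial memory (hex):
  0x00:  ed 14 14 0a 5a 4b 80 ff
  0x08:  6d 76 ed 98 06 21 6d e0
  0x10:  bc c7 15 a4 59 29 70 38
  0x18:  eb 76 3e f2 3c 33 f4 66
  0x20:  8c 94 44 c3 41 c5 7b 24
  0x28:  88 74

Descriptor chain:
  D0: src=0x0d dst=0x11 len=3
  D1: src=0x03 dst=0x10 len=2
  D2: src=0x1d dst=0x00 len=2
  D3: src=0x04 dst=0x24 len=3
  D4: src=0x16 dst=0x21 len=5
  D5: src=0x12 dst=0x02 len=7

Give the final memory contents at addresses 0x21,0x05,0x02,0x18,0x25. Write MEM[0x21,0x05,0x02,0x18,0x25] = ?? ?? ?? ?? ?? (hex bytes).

MEM[0x21,0x05,0x02,0x18,0x25] = 70 29 6d eb 3e

D0: mem[0x11..0x13] <- [21 6d e0]
D1: mem[0x10..0x11] <- [0a 5a]
D2: mem[0x00..0x01] <- [33 f4]
D3: mem[0x24..0x26] <- [5a 4b 80]
D4: mem[0x21..0x25] <- [70 38 eb 76 3e]
D5: mem[0x02..0x08] <- [6d e0 59 29 70 38 eb]
query mem[0x21]=0x70, mem[0x05]=0x29, mem[0x02]=0x6d, mem[0x18]=0xeb, mem[0x25]=0x3e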